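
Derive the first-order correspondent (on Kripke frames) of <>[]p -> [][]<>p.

This is a Sahlqvist (Geach-type) schema ◇^1□^1p → □^2◇^1p.
Minimal-valuation argument: fix x; take any y with xR^1y and any z with xR^2z. Set V(p) to the set of worlds R-reachable from y in exactly 1 step. Then □^1p holds at y, so the antecedent holds at x; validity forces ◇^1p at z, giving a w with zR^1w and yR^1w.
First-order correspondent: forall x forall y forall z ((xRy & x R^2 z) -> exists w (yRw & zRw)).

forall x forall y forall z ((xRy & x R^2 z) -> exists w (yRw & zRw))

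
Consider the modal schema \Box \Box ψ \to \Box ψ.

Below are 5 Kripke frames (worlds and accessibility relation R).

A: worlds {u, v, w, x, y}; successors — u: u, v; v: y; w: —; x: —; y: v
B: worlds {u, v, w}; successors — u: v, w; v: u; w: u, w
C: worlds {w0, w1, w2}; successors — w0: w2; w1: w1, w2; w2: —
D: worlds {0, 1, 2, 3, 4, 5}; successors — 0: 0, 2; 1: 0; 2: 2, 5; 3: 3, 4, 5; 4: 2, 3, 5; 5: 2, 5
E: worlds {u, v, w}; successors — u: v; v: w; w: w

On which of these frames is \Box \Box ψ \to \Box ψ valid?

D

Frame correspondent (Sahlqvist): \forall x \forall y (Rxy \to \exists z (Rxz \wedge Rzy)) — i.e. density.
A: fails — Ryv but no z with Ryz and Rzv.
B: fails — Ruv but no z with Ruz and Rzv.
C: fails — Rw0w2 but no z with Rw0z and Rzw2.
D: holds.
E: fails — Ruv but no z with Ruz and Rzv.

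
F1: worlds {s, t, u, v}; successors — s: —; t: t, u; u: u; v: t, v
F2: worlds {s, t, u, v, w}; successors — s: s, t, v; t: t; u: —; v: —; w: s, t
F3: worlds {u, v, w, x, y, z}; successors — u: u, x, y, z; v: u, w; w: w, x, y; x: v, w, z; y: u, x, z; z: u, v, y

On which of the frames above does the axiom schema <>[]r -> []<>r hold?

F1, F3

The schema corresponds to convergence: forall x forall y forall z (Rxy & Rxz -> exists w (Ryw & Rzw)).
F1: satisfies the condition.
F2: fails — Rsv and Rsv but v and v have no common successor.
F3: satisfies the condition.
Valid on: F1, F3.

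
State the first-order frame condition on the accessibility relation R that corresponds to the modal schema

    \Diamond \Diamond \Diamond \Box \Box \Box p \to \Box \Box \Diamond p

This is a Sahlqvist (Geach-type) schema ◇^3□^3p → □^2◇^1p.
First-order correspondent: \forall x \forall y \forall z ((x R^3 y \wedge x R^2 z) \to \exists w (y R^3 w \wedge zRw)).

\forall x \forall y \forall z ((x R^3 y \wedge x R^2 z) \to \exists w (y R^3 w \wedge zRw))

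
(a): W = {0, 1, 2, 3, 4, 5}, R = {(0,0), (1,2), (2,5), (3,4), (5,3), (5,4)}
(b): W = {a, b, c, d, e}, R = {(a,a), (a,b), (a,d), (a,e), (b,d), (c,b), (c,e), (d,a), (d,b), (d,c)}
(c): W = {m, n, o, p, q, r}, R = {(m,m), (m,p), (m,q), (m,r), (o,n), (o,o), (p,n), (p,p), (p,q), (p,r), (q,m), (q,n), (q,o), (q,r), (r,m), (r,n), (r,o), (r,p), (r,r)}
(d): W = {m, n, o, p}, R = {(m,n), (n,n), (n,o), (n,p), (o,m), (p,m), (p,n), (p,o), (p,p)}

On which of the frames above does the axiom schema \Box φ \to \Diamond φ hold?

(d)

The schema corresponds to seriality: \forall x \exists y Rxy.
(a): fails — world 4 has no successor.
(b): fails — world e has no successor.
(c): fails — world n has no successor.
(d): condition met.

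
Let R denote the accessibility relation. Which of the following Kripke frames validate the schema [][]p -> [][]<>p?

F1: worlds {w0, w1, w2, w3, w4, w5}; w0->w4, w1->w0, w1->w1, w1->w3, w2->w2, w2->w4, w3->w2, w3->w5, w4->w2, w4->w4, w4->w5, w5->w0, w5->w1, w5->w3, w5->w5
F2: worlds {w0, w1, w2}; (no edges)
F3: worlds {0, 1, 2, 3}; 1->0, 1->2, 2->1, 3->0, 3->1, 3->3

This is the axiom for a generalized confluence (Geach) condition; its first-order frame correspondent is forall x forall z (x R^2 z -> exists w (x R^2 w & zRw)).
F1: condition met.
F2: condition met.
F3: fails — 1R²1 but no w with 1R²w and 1Rw.

F1, F2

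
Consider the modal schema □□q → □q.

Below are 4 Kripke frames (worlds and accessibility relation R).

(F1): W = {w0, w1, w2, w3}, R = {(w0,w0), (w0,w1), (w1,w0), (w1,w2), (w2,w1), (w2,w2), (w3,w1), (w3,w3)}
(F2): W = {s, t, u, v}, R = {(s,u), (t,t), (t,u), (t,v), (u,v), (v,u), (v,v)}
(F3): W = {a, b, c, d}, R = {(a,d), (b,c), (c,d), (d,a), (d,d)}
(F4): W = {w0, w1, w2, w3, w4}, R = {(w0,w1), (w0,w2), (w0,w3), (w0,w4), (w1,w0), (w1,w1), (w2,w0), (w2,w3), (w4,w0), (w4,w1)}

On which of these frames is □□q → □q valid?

Frame correspondent (Sahlqvist): ∀x ∀y (Rxy → ∃z (Rxz ∧ Rzy)) — i.e. density.
(F1): satisfies the condition.
(F2): fails — Rsu but no z with Rsz and Rzu.
(F3): fails — Rbc but no z with Rbz and Rzc.
(F4): fails — Rw0w4 but no z with Rw0z and Rzw4.

(F1)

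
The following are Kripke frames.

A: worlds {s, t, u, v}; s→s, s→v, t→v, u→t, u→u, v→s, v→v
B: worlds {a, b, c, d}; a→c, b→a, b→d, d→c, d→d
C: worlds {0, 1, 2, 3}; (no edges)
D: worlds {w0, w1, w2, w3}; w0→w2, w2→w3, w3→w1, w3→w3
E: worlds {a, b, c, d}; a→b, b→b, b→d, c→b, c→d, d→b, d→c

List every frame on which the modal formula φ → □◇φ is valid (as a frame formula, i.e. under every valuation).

This is the axiom for symmetry; its first-order frame correspondent is ∀x ∀y (Rxy → Ryx).
A: fails — Rtv but not Rvt.
B: fails — Rdc but not Rcd.
C: condition met.
D: fails — Rw0w2 but not Rw2w0.
E: fails — Rab but not Rba.

C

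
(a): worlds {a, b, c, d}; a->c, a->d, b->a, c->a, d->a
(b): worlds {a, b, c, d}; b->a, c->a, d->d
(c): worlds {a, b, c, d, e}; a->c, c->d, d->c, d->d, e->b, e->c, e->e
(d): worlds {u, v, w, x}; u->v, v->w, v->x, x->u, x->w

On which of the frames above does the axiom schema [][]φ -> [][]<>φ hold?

(b)

Frame correspondent (Sahlqvist): forall x forall z (x R^2 z -> exists w (x R^2 w & zRw)) — i.e. a generalized confluence (Geach) condition.
(a): fails — aR²a but no w with aR²w and aRw.
(b): ✓.
(c): fails — eR²b but no w with eR²w and bRw.
(d): fails — uR²w but no t with uR²t and wRt.
Valid on: (b).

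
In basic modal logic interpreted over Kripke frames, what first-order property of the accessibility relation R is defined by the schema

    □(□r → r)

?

shift-reflexivity

Suppose □(□r→r) is valid. Take Rxy and set V(r)={w : Ryw}. Then at y, □r holds; since □(□r→r) at x, □r→r at y, so r at y, i.e. Ryy.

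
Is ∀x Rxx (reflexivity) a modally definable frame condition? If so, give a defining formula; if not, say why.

Definable; □r → r defines it

This is a Sahlqvist condition; the T axiom □r → r defines it.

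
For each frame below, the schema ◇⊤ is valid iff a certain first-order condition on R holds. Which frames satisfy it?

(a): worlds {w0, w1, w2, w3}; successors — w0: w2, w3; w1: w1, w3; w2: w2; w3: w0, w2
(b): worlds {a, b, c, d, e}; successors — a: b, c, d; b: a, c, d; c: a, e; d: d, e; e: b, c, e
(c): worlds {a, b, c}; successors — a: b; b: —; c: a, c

(a), (b)

The schema corresponds to seriality: ∀x ∃y Rxy.
(a): holds.
(b): holds.
(c): fails — world b has no successor.
Valid on: (a), (b).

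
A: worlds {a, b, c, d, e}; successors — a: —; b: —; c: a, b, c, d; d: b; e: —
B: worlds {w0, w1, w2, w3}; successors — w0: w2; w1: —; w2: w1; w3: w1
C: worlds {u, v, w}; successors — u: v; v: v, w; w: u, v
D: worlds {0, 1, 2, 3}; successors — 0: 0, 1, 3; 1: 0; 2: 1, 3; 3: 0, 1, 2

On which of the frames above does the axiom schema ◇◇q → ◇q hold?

A

This is the axiom for transitivity; its first-order frame correspondent is ∀x ∀y ∀z (Rxy ∧ Ryz → Rxz).
A: ✓.
B: fails — Rw0w2 and Rw2w1 but not Rw0w1.
C: fails — Ruv and Rvw but not Ruw.
D: fails — R10 and R01 but not R11.
Valid on: A.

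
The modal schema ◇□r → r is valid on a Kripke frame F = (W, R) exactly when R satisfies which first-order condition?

symmetry

This is frame-equivalent to r → □◇r (substitute ¬r for r and contrapose).
Suppose r→□◇r is valid. Take Rxy and set V(r)={x}. Then r at x, so □◇r at x, so ◇r at y, so some z with Ryz has r; z=x, i.e. Ryx.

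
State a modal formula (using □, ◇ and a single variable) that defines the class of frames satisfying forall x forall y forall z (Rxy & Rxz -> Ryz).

◇q → □◇q

A defining formula is ◇q → □◇q (the 5 axiom).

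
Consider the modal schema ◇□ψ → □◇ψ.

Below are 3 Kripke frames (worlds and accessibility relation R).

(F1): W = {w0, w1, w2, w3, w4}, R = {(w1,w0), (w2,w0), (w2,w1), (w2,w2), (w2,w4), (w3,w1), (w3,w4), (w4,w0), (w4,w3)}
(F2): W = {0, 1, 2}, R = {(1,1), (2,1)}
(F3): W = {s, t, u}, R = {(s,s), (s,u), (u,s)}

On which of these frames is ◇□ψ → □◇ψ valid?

(F2), (F3)

Frame correspondent (Sahlqvist): ∀x ∀y ∀z (Rxy ∧ Rxz → ∃w (Ryw ∧ Rzw)) — i.e. convergence.
(F1): fails — Rw1w0 and Rw1w0 but w0 and w0 have no common successor.
(F2): condition met.
(F3): condition met.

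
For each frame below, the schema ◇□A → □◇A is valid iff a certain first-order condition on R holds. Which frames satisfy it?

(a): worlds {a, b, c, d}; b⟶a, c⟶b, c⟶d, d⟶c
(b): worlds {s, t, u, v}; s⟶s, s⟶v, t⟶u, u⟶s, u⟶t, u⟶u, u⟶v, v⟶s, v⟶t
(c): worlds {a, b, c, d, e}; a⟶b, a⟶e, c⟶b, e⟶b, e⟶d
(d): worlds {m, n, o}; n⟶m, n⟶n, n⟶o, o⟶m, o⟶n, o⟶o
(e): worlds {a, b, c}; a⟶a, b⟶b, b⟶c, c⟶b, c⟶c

The schema corresponds to convergence: ∀x ∀y ∀z (Rxy ∧ Rxz → ∃w (Ryw ∧ Rzw)).
(a): fails — Rba and Rba but a and a have no common successor.
(b): fails — Ruv and Rut but v and t have no common successor.
(c): fails — Rab and Rab but b and b have no common successor.
(d): fails — Rnn and Rnm but n and m have no common successor.
(e): holds.

(e)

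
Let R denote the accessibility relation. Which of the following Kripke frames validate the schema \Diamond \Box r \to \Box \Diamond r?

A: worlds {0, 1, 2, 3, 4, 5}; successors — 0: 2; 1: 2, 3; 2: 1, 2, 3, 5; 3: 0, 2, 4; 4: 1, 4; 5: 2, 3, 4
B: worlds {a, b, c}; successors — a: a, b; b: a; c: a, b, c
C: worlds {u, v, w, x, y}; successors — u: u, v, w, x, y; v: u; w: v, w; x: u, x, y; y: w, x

Frame correspondent (Sahlqvist): \forall x \forall y \forall z (Rxy \wedge Rxz \to \exists w (Ryw \wedge Rzw)) — i.e. convergence.
A: fails — R34 and R30 but 4 and 0 have no common successor.
B: satisfies the condition.
C: fails — Ruv and Ruw but v and w have no common successor.

B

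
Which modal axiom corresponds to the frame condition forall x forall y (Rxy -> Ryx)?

q → □◇q

The condition is symmetry. The B schema q → □◇q defines it.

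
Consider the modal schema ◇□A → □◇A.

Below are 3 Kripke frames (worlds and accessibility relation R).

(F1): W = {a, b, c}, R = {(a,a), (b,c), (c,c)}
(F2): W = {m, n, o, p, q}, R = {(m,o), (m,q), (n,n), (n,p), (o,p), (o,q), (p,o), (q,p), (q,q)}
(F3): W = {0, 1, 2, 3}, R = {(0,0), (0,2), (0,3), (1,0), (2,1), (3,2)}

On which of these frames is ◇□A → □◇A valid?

(F1)

The schema corresponds to convergence: ∀x ∀y ∀z (Rxy ∧ Rxz → ∃w (Ryw ∧ Rzw)).
(F1): holds.
(F2): fails — Rnn and Rnp but n and p have no common successor.
(F3): fails — R00 and R02 but 0 and 2 have no common successor.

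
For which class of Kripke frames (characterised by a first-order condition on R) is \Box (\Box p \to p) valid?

shift-reflexivity

Suppose □(□p→p) is valid. Take Rxy and set V(p)={w : Ryw}. Then at y, □p holds; since □(□p→p) at x, □p→p at y, so p at y, i.e. Ryy.
The converse is a direct semantic check.
So the correspondent is shift-reflexivity.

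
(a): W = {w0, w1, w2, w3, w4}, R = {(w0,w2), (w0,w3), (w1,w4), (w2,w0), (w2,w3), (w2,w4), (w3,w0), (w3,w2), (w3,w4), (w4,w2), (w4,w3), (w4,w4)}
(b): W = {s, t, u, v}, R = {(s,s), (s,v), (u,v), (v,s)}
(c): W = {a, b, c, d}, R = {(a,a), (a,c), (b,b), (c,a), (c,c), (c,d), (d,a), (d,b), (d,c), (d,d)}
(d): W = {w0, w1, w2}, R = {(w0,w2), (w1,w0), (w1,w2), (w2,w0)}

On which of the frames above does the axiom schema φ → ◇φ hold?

This is the axiom for reflexivity; its first-order frame correspondent is ∀x Rxx.
(a): fails — world w0 does not see itself.
(b): fails — world t does not see itself.
(c): satisfies the condition.
(d): fails — world w0 does not see itself.
Valid on: (c).

(c)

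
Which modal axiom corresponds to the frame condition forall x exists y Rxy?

The condition is seriality. The D schema □p → ◇p defines it.
Suppose □p→◇p is valid. At any x set V(p)=W. Then □p at x, so ◇p at x, so x has a successor.

□p → ◇p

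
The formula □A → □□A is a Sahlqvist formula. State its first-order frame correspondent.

This schema is the 4 axiom.
Its frame correspondent is transitivity — ∀x ∀y ∀z (Rxy ∧ Ryz → Rxz).

Transitivity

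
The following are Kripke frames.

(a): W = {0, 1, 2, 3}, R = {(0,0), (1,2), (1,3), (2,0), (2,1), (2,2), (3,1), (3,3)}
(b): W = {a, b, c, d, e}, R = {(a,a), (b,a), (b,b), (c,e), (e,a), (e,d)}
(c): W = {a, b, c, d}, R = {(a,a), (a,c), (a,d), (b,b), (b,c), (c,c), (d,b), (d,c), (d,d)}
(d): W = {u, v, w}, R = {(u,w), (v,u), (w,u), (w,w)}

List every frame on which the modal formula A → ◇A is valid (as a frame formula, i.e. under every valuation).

Frame correspondent (Sahlqvist): ∀x Rxx — i.e. reflexivity.
(a): fails — world 1 does not see itself.
(b): fails — world c does not see itself.
(c): condition met.
(d): fails — world u does not see itself.

(c)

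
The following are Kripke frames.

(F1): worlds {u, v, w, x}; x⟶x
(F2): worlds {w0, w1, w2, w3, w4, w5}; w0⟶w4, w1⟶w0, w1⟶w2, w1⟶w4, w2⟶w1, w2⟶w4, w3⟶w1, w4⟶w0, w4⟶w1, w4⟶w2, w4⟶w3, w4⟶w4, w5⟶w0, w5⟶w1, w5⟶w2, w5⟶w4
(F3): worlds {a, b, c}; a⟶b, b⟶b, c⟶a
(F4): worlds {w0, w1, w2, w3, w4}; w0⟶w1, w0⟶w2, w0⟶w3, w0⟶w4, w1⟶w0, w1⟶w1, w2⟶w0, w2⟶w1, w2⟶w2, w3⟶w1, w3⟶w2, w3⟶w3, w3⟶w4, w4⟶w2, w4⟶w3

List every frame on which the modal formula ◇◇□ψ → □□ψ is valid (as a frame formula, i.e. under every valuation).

This is the axiom for a generalized confluence (Geach) condition; its first-order frame correspondent is ∀x ∀y ∀z ((xR²y ∧ xR²z) → ∃w (yRw ∧ z = w)).
(F1): condition met.
(F2): fails — w0R²w0, w0R²w0 but no w with w0Rw and w0=w.
(F3): condition met.
(F4): fails — w0R²w0, w0R²w0 but no w with w0Rw and w0=w.
Valid on: (F1), (F3).

(F1), (F3)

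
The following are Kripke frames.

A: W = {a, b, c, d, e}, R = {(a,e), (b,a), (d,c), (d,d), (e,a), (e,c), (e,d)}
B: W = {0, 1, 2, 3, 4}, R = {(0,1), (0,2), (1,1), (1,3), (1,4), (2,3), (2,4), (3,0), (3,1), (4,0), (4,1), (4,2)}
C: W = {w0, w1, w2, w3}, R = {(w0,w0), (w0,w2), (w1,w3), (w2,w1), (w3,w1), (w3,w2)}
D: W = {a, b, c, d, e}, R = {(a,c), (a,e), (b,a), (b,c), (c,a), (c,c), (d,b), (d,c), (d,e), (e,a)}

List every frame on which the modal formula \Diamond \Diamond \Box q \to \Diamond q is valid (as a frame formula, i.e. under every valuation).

Frame correspondent (Sahlqvist): \forall x \forall y (x R^2 y \to \exists w (yRw \wedge xRw)) — i.e. a generalized confluence (Geach) condition.
A: fails — aR²c but no w with cRw and aRw.
B: fails — 2R²0 but no w with 0Rw and 2Rw.
C: fails — w0R²w1 but no w with w1Rw and w0Rw.
D: satisfies the condition.

D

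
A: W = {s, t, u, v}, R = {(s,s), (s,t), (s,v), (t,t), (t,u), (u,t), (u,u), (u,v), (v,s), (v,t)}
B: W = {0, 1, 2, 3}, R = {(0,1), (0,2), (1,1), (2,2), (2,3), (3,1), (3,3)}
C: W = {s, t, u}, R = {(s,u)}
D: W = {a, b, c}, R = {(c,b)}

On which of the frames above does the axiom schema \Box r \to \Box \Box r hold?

The schema corresponds to transitivity: \forall x \forall y \forall z (Rxy \wedge Ryz \to Rxz).
A: fails — Ruv and Rvs but not Rus.
B: fails — R02 and R23 but not R03.
C: satisfies the condition.
D: satisfies the condition.

C, D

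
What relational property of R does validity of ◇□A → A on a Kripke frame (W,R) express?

This is a form of the B axiom.
Its frame correspondent is symmetry — ∀x ∀y (Rxy → Ryx).

symmetry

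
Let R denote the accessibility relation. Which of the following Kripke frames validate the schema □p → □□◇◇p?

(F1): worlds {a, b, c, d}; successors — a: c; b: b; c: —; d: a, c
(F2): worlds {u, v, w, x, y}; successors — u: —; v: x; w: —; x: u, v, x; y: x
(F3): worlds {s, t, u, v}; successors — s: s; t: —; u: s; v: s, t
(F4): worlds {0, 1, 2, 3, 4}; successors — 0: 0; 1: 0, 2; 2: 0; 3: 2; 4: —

This is the axiom for a generalized confluence (Geach) condition; its first-order frame correspondent is ∀x ∀z (xR²z → ∃w (xRw ∧ zR²w)).
(F1): fails — dR²c but no w with dRw and cR²w.
(F2): fails — vR²u but no t with vRt and uR²t.
(F3): ✓.
(F4): fails — 3R²0 but no w with 3Rw and 0R²w.

(F3)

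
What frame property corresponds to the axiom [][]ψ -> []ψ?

Suppose □□ψ→□ψ is valid. Take Rxy and set V(ψ)={w : xR²w}. Then □□ψ at x, so □ψ at x, so ψ at y, i.e. ∃z(Rxz∧Rzy).

density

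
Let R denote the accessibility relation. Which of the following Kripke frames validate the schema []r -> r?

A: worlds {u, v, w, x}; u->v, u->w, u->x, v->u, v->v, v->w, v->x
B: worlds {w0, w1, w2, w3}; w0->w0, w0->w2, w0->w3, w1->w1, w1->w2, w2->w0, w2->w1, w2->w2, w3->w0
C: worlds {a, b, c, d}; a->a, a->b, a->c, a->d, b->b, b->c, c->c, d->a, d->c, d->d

The schema corresponds to reflexivity: forall x Rxx.
A: fails — world u does not see itself.
B: fails — world w3 does not see itself.
C: condition met.
Valid on: C.

C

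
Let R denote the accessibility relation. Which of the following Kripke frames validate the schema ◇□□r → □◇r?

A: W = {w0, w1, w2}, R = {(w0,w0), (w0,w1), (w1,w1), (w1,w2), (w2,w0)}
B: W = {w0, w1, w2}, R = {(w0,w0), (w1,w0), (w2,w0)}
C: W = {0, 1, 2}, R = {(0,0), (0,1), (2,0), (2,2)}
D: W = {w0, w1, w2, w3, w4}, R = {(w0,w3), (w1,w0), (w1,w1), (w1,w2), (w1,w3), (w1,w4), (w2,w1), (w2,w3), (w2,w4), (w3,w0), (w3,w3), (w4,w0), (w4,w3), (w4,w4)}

A, B, D

Frame correspondent (Sahlqvist): ∀x ∀y ∀z ((xRy ∧ xRz) → ∃w (yR²w ∧ zRw)) — i.e. a generalized confluence (Geach) condition.
A: condition met.
B: condition met.
C: fails — 0R0, 0R1 but no w with 0R²w and 1Rw.
D: condition met.
Valid on: A, B, D.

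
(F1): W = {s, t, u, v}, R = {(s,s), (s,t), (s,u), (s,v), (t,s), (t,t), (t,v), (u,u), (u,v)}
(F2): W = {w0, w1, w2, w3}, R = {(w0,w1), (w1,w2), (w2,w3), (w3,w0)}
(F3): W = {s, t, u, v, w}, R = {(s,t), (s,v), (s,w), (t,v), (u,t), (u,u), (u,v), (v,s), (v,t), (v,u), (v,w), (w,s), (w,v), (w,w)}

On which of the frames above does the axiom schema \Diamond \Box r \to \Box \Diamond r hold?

(F2)

Frame correspondent (Sahlqvist): \forall x \forall y \forall z (Rxy \wedge Rxz \to \exists w (Ryw \wedge Rzw)) — i.e. convergence.
(F1): fails — Rsv and Rsv but v and v have no common successor.
(F2): satisfies the condition.
(F3): fails — Rsv and Rst but v and t have no common successor.
Valid on: (F2).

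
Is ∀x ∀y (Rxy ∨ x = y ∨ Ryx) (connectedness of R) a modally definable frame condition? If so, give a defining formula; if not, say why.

Any modally definable frame class is closed under disjoint unions.
Take 4 disjoint single-world reflexive frames: each is trivially connected, but their disjoint union has 4 worlds with no edge between distinct components, so it is not connected.
So no modal formula (or set of formulas) defines exactly the connected frames.

Not modally definable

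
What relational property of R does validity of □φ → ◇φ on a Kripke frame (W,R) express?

Suppose □φ→◇φ is valid. At any x set V(φ)=W. Then □φ at x, so ◇φ at x, so x has a successor.
The converse is a direct semantic check.
Frame condition: ∀x ∃y Rxy.

seriality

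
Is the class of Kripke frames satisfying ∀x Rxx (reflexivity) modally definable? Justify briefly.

Definable; □r → r defines it

This is a Sahlqvist condition; the T axiom □r → r defines it.
Suppose □r→r is valid. At any x set V(r)={w : Rxw}. Then □r holds at x, so r holds at x, i.e. Rxx.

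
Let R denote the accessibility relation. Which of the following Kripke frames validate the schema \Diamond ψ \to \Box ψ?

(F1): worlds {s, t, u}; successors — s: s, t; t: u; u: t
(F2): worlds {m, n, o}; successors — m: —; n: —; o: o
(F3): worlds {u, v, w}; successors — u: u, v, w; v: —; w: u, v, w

Frame correspondent (Sahlqvist): \forall x \forall y \forall z (Rxy \wedge Rxz \to y = z) — i.e. partial functionality.
(F1): fails — s sees both s and t.
(F2): ✓.
(F3): fails — u sees both u and v.

(F2)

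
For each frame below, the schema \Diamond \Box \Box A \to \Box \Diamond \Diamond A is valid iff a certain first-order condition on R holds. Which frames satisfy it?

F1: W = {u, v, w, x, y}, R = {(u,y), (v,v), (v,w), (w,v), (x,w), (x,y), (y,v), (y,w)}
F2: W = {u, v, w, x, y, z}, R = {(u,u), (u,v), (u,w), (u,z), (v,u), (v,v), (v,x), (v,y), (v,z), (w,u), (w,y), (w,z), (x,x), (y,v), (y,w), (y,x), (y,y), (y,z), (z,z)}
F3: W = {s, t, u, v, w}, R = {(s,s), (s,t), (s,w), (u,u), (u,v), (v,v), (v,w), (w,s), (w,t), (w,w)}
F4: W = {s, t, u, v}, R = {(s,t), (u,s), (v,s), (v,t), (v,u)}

The schema corresponds to a generalized confluence (Geach) condition: \forall x \forall y \forall z ((xRy \wedge xRz) \to \exists w (y R^2 w \wedge z R^2 w)).
F1: condition met.
F2: fails — vRx, vRz but no t with xR²t and zR²t.
F3: fails — sRs, sRt but no w* with sR²w* and tR²w*.
F4: fails — sRt, sRt but no w with tR²w and tR²w.
Valid on: F1.

F1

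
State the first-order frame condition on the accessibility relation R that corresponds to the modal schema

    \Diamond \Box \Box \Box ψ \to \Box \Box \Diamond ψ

This is a Sahlqvist (Geach-type) schema ◇^1□^3ψ → □^2◇^1ψ.
First-order correspondent: \forall x \forall y \forall z ((xRy \wedge x R^2 z) \to \exists w (y R^3 w \wedge zRw)).

\forall x \forall y \forall z ((xRy \wedge x R^2 z) \to \exists w (y R^3 w \wedge zRw))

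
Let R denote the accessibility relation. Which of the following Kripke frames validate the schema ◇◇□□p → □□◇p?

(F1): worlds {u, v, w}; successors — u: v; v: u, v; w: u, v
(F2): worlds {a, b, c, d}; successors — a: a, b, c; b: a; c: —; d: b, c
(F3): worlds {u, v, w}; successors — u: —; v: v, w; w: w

(F1), (F3)

Frame correspondent (Sahlqvist): ∀x ∀y ∀z ((xR²y ∧ xR²z) → ∃w (yR²w ∧ zRw)) — i.e. a generalized confluence (Geach) condition.
(F1): condition met.
(F2): fails — aR²a, aR²c but no w with aR²w and cRw.
(F3): condition met.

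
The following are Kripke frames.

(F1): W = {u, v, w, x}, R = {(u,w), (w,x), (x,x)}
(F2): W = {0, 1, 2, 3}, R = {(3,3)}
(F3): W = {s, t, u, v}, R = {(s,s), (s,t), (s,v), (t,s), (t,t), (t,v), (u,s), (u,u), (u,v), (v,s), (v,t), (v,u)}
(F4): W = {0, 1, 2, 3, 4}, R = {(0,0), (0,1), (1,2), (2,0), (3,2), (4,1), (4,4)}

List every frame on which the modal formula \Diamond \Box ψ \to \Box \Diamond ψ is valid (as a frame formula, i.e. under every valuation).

(F1), (F2), (F3)

The schema corresponds to convergence: \forall x \forall y \forall z (Rxy \wedge Rxz \to \exists w (Ryw \wedge Rzw)).
(F1): holds.
(F2): holds.
(F3): holds.
(F4): fails — R00 and R01 but 0 and 1 have no common successor.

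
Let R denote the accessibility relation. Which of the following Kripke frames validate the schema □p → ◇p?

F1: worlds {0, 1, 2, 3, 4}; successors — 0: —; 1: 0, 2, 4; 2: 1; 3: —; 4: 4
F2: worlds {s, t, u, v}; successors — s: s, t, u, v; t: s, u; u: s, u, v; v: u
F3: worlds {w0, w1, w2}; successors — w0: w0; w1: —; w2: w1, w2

F2

The schema corresponds to seriality: ∀x ∃y Rxy.
F1: fails — world 0 has no successor.
F2: satisfies the condition.
F3: fails — world w1 has no successor.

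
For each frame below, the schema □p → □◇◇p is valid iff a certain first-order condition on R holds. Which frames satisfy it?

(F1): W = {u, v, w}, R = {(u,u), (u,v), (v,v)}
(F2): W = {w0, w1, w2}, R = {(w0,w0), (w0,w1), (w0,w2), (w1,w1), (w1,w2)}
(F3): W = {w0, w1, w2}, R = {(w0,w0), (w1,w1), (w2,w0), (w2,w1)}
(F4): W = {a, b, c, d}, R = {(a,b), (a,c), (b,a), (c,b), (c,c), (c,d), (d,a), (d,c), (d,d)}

(F1), (F3), (F4)

Frame correspondent (Sahlqvist): ∀x ∀z (xRz → ∃w (xRw ∧ zR²w)) — i.e. a generalized confluence (Geach) condition.
(F1): satisfies the condition.
(F2): fails — w0Rw2 but no w with w0Rw and w2R²w.
(F3): satisfies the condition.
(F4): satisfies the condition.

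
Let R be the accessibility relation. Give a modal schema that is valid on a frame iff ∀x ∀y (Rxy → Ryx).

q → □◇q

The condition is symmetry. The B schema q → □◇q defines it.
Suppose q→□◇q is valid. Take Rxy and set V(q)={x}. Then q at x, so □◇q at x, so ◇q at y, so some z with Ryz has q; z=x, i.e. Ryx.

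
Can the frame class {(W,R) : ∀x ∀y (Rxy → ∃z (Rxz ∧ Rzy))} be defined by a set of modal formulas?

The condition is density. A defining modal formula is □□p → □p.
Suppose □□p→□p is valid. Take Rxy and set V(p)={w : xR²w}. Then □□p at x, so □p at x, so p at y, i.e. ∃z(Rxz∧Rzy).

Yes, by □□p → □p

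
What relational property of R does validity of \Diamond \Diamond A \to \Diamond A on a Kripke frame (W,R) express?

transitivity: \forall x \forall y \forall z (Rxy \wedge Ryz \to Rxz)

This is frame-equivalent to □A → □□A (substitute ¬A for A and contrapose).
Suppose □A→□□A is valid. Take Rxy, Ryz and set V(A)={w : Rxw}. Then □A at x, so □□A at x, so □A at y, so A at z, i.e. Rxz.
Conversely, any frame satisfying \forall x \forall y \forall z (Rxy \wedge Ryz \to Rxz) validates the schema.
So the correspondent is transitivity.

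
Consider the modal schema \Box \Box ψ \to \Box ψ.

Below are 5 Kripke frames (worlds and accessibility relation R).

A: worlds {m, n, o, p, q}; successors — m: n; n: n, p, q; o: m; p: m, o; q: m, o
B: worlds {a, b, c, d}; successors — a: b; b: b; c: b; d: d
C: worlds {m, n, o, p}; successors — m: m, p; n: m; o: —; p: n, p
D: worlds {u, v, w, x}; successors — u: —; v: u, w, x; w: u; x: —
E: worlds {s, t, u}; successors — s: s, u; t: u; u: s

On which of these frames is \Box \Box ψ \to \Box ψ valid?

This is the axiom for density; its first-order frame correspondent is \forall x \forall y (Rxy \to \exists z (Rxz \wedge Rzy)).
A: fails — Rom but no z with Roz and Rzm.
B: ✓.
C: ✓.
D: fails — Rvx but no z with Rvz and Rzx.
E: fails — Rtu but no z with Rtz and Rzu.

B, C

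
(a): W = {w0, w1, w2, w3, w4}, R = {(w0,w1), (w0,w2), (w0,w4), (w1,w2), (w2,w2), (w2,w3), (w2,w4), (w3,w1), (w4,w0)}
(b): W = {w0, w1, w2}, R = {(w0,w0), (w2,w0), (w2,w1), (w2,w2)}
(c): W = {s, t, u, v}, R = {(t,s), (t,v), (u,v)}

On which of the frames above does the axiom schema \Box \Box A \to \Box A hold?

This is the axiom for density; its first-order frame correspondent is \forall x \forall y (Rxy \to \exists z (Rxz \wedge Rzy)).
(a): fails — Rw3w1 but no z with Rw3z and Rzw1.
(b): condition met.
(c): fails — Ruv but no z with Ruz and Rzv.

(b)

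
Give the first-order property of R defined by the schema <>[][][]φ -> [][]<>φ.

This is a Sahlqvist (Geach-type) schema ◇^1□^3φ → □^2◇^1φ.
First-order correspondent: forall x forall y forall z ((xRy & x R^2 z) -> exists w (y R^3 w & zRw)).

forall x forall y forall z ((xRy & x R^2 z) -> exists w (y R^3 w & zRw))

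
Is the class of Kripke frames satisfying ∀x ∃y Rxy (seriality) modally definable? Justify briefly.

The condition is seriality. A defining modal formula is □q → ◇q.

Yes — defined by □q → ◇q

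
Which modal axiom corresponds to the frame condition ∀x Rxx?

□r → r

A defining formula is □r → r (the T axiom).
Suppose □r→r is valid. At any x set V(r)={w : Rxw}. Then □r holds at x, so r holds at x, i.e. Rxx.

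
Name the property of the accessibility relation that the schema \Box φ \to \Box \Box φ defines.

Suppose □φ→□□φ is valid. Take Rxy, Ryz and set V(φ)={w : Rxw}. Then □φ at x, so □□φ at x, so □φ at y, so φ at z, i.e. Rxz.
Conversely, on a frame with transitivity the schema holds at every world under every valuation.
So the correspondent is transitivity.

transitivity: \forall x \forall y \forall z (Rxy \wedge Ryz \to Rxz)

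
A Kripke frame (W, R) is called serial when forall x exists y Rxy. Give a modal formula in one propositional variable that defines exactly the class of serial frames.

A defining formula is □p → ◇p (the D axiom).
Suppose □p→◇p is valid. At any x set V(p)=W. Then □p at x, so ◇p at x, so x has a successor.

□p → ◇p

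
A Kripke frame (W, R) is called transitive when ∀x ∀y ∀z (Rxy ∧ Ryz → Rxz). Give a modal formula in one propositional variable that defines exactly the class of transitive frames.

□q → □□q

The condition is transitivity. The 4 schema □q → □□q defines it.
Suppose □q→□□q is valid. Take Rxy, Ryz and set V(q)={w : Rxw}. Then □q at x, so □□q at x, so □q at y, so q at z, i.e. Rxz.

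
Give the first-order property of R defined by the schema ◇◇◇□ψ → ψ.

This is a Sahlqvist (Geach-type) schema ◇^3□^1ψ → □^0◇^0ψ.
First-order correspondent: ∀x ∀y (xR³y → ∃w (yRw ∧ x = w)).

∀x ∀y (xR³y → ∃w (yRw ∧ x = w))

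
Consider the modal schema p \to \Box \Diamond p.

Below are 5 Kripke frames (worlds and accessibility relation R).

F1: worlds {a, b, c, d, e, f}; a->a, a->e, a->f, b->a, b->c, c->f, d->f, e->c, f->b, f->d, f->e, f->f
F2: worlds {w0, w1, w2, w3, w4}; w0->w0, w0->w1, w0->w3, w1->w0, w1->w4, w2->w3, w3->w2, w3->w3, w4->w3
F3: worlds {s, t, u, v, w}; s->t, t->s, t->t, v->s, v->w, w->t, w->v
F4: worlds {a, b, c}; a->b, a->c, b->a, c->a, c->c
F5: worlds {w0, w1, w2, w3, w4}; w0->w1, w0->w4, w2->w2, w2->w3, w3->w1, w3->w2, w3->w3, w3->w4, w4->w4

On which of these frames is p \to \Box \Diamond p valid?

Frame correspondent (Sahlqvist): \forall x \forall y (Rxy \to Ryx) — i.e. symmetry.
F1: fails — Rbc but not Rcb.
F2: fails — Rw1w4 but not Rw4w1.
F3: fails — Rwt but not Rtw.
F4: holds.
F5: fails — Rw0w4 but not Rw4w0.

F4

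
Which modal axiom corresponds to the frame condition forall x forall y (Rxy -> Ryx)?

p → □◇p

A defining formula is p → □◇p (the B axiom).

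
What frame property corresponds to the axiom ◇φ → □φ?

partial functionality: ∀x ∀y ∀z (Rxy ∧ Rxz → y = z)

This schema is the CD axiom.
It corresponds to partial functionality: ∀x ∀y ∀z (Rxy ∧ Rxz → y = z).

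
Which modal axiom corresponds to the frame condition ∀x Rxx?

□ψ → ψ

This is reflexivity; the standard corresponding axiom is T: □ψ → ψ.
Suppose □ψ→ψ is valid. At any x set V(ψ)={w : Rxw}. Then □ψ holds at x, so ψ holds at x, i.e. Rxx.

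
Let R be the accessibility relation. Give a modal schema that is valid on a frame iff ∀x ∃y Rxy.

□p → ◇p

A defining formula is □p → ◇p (the D axiom).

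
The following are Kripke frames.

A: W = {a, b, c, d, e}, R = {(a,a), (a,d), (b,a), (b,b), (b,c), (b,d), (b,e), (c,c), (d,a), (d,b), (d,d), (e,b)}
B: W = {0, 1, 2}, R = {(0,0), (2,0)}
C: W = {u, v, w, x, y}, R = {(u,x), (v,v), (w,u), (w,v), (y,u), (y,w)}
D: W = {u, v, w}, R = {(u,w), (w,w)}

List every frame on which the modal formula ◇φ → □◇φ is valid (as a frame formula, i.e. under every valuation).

This is the axiom for the Euclidean property; its first-order frame correspondent is ∀x ∀y ∀z (Rxy ∧ Rxz → Ryz).
A: fails — Rbc and Rbb but not Rcb.
B: satisfies the condition.
C: fails — Rux and Rux but not Rxx.
D: satisfies the condition.
Valid on: B, D.

B, D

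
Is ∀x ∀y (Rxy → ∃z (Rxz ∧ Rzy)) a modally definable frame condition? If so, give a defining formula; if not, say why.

This is a Sahlqvist condition; the C4 axiom □□p → □p defines it.
Suppose □□p→□p is valid. Take Rxy and set V(p)={w : xR²w}. Then □□p at x, so □p at x, so p at y, i.e. ∃z(Rxz∧Rzy).

Definable; □□p → □p defines it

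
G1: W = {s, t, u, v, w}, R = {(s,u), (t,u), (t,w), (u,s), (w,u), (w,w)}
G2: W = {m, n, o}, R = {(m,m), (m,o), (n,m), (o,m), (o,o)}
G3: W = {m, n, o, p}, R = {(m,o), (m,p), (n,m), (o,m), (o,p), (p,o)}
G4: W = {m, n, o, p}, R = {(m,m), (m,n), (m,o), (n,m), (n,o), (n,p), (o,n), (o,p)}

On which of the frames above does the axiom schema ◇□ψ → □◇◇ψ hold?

G2

The schema corresponds to a generalized confluence (Geach) condition: ∀x ∀y ∀z ((xRy ∧ xRz) → ∃w (yRw ∧ zR²w)).
G1: fails — sRu, sRu but no w* with uRw* and uR²w*.
G2: ✓.
G3: fails — mRp, mRp but no w with pRw and pR²w.
G4: fails — nRm, nRp but no w with mRw and pR²w.
Valid on: G2.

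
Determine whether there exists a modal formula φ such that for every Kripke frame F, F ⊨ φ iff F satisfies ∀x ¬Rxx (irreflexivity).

Modal frame validity is preserved under surjective bounded morphisms.
The 3-cycle (worlds a,b,c with a→b→c→a) is irreflexive, and the map sending every world to a single reflexive point • is a surjective bounded morphism (forth: every edge maps to (•,•); back: every world has a successor). So any modal formula valid on the 3-cycle is also valid on the reflexive point, which is not irreflexive.
So the class is not modally definable.

Not modally definable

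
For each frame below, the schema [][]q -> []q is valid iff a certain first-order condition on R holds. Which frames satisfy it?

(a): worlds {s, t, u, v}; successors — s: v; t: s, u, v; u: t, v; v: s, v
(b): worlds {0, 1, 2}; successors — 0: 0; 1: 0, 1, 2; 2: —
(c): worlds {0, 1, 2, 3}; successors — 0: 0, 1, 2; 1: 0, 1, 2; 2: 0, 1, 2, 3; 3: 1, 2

This is the axiom for density; its first-order frame correspondent is forall x forall y (Rxy -> exists z (Rxz & Rzy)).
(a): fails — Rut but no z with Ruz and Rzt.
(b): satisfies the condition.
(c): satisfies the condition.
Valid on: (b), (c).

(b), (c)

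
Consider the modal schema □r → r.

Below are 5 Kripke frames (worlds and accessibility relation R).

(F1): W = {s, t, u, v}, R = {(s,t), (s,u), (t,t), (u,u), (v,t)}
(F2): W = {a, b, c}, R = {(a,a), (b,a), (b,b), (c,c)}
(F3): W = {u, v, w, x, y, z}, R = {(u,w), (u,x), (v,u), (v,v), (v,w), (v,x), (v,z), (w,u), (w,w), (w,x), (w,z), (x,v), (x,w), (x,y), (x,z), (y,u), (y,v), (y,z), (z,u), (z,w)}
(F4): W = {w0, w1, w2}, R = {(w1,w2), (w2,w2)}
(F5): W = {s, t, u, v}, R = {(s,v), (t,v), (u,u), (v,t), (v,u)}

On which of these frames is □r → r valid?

The schema corresponds to reflexivity: ∀x Rxx.
(F1): fails — world s does not see itself.
(F2): holds.
(F3): fails — world u does not see itself.
(F4): fails — world w0 does not see itself.
(F5): fails — world s does not see itself.
Valid on: (F2).

(F2)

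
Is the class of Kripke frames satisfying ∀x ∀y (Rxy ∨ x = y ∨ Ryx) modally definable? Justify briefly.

If a class were modally definable it would be closed under disjoint unions (Goldblatt–Thomason).
Take 4 disjoint single-world reflexive frames: each is trivially connected, but their disjoint union has 4 worlds with no edge between distinct components, so it is not connected.
So no modal formula (or set of formulas) defines exactly the connected frames.

No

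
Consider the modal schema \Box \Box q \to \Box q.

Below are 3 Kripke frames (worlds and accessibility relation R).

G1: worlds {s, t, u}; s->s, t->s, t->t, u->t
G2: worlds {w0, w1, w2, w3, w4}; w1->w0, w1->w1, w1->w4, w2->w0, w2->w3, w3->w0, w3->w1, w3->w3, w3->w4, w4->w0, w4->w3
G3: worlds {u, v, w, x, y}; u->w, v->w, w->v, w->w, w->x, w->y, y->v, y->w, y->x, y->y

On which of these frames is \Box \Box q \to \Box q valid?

This is the axiom for density; its first-order frame correspondent is \forall x \forall y (Rxy \to \exists z (Rxz \wedge Rzy)).
G1: satisfies the condition.
G2: satisfies the condition.
G3: satisfies the condition.
Valid on: G1, G2, G3.

G1, G2, G3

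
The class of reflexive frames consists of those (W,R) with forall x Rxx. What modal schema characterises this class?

□p → p

The condition is reflexivity. The T schema □p → p defines it.
Suppose □p→p is valid. At any x set V(p)={w : Rxw}. Then □p holds at x, so p holds at x, i.e. Rxx.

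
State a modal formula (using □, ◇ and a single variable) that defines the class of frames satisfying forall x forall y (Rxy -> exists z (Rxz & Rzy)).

This is density; the standard corresponding axiom is C4: □□q → □q.
Suppose □□q→□q is valid. Take Rxy and set V(q)={w : xR²w}. Then □□q at x, so □q at x, so q at y, i.e. ∃z(Rxz∧Rzy).

□□q → □q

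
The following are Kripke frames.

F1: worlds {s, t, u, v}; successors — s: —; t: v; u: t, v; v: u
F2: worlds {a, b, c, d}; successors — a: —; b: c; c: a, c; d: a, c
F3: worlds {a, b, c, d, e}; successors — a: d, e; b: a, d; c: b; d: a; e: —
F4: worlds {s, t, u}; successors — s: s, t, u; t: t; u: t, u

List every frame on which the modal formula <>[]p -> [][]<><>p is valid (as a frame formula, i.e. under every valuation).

The schema corresponds to a generalized confluence (Geach) condition: forall x forall y forall z ((xRy & x R^2 z) -> exists w (yRw & z R^2 w)).
F1: fails — uRv, uR²v but no w with vRw and vR²w.
F2: fails — bRc, bR²a but no w with cRw and aR²w.
F3: fails — aRe, aR²a but no w with eRw and aR²w.
F4: condition met.
Valid on: F4.

F4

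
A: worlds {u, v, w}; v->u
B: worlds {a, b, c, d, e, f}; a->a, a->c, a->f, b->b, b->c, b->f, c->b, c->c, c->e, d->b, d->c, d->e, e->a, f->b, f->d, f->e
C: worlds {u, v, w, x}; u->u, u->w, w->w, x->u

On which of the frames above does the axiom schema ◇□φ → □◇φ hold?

C

This is the axiom for convergence; its first-order frame correspondent is ∀x ∀y ∀z (Rxy ∧ Rxz → ∃w (Ryw ∧ Rzw)).
A: fails — Rvu and Rvu but u and u have no common successor.
B: fails — Raa and Raf but a and f have no common successor.
C: ✓.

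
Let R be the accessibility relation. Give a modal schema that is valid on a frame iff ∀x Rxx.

□p → p

The condition is reflexivity. The T schema □p → p defines it.
Suppose □p→p is valid. At any x set V(p)={w : Rxw}. Then □p holds at x, so p holds at x, i.e. Rxx.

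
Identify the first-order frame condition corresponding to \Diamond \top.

◇⊤ holds at w iff w has a successor, so frame-validity of ◇⊤ is exactly seriality. Equivalently via □φ → ◇φ:
Suppose □φ→◇φ is valid. At any x set V(φ)=W. Then □φ at x, so ◇φ at x, so x has a successor.
Conversely, any frame satisfying \forall x \exists y Rxy validates the schema.
So the correspondent is seriality.

Seriality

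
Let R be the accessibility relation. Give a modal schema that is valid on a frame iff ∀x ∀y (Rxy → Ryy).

A defining formula is □(□s → s) (the T□ axiom).

□(□s → s)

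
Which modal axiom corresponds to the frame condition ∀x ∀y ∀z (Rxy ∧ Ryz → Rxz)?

A defining formula is □ψ → □□ψ (the 4 axiom).

□ψ → □□ψ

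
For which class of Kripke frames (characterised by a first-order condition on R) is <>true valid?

Seriality

◇⊤ holds at w iff w has a successor, so frame-validity of ◇⊤ is exactly seriality. Equivalently via □A → ◇A:
Suppose □A→◇A is valid. At any x set V(A)=W. Then □A at x, so ◇A at x, so x has a successor.
Conversely, any frame satisfying forall x exists y Rxy validates the schema.
Frame condition: forall x exists y Rxy.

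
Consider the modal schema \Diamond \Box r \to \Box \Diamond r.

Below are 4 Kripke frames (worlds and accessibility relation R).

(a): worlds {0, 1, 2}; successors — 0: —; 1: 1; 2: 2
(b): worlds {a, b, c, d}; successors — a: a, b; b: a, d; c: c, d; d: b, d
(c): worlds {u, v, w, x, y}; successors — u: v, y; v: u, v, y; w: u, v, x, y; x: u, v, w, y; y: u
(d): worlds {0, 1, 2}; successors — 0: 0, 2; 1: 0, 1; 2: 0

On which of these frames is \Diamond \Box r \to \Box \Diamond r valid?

Frame correspondent (Sahlqvist): \forall x \forall y \forall z (Rxy \wedge Rxz \to \exists w (Ryw \wedge Rzw)) — i.e. convergence.
(a): holds.
(b): holds.
(c): fails — Rvu and Rvy but u and y have no common successor.
(d): holds.
Valid on: (a), (b), (d).

(a), (b), (d)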